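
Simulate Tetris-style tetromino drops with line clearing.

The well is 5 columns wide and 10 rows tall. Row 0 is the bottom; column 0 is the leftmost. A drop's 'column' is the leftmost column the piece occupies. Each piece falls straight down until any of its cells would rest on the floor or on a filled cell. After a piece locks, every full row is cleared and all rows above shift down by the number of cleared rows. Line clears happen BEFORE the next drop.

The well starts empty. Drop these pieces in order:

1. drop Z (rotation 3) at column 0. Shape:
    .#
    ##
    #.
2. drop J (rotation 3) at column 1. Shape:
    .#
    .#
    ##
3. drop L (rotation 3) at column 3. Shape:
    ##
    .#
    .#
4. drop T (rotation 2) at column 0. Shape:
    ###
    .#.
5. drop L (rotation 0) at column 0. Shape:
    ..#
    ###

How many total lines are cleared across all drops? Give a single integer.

Answer: 0

Derivation:
Drop 1: Z rot3 at col 0 lands with bottom-row=0; cleared 0 line(s) (total 0); column heights now [2 3 0 0 0], max=3
Drop 2: J rot3 at col 1 lands with bottom-row=3; cleared 0 line(s) (total 0); column heights now [2 4 6 0 0], max=6
Drop 3: L rot3 at col 3 lands with bottom-row=0; cleared 0 line(s) (total 0); column heights now [2 4 6 3 3], max=6
Drop 4: T rot2 at col 0 lands with bottom-row=5; cleared 0 line(s) (total 0); column heights now [7 7 7 3 3], max=7
Drop 5: L rot0 at col 0 lands with bottom-row=7; cleared 0 line(s) (total 0); column heights now [8 8 9 3 3], max=9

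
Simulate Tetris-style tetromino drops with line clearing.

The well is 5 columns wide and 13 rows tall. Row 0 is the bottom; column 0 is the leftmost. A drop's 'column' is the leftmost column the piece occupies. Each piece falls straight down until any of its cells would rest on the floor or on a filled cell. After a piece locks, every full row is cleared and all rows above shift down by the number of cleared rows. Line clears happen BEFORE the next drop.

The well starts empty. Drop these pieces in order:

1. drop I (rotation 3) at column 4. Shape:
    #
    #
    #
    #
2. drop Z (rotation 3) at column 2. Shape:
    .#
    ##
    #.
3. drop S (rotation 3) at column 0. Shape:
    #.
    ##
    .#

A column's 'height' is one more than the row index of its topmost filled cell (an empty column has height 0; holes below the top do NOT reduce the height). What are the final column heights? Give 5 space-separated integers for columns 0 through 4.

Answer: 2 1 1 2 3

Derivation:
Drop 1: I rot3 at col 4 lands with bottom-row=0; cleared 0 line(s) (total 0); column heights now [0 0 0 0 4], max=4
Drop 2: Z rot3 at col 2 lands with bottom-row=0; cleared 0 line(s) (total 0); column heights now [0 0 2 3 4], max=4
Drop 3: S rot3 at col 0 lands with bottom-row=0; cleared 1 line(s) (total 1); column heights now [2 1 1 2 3], max=3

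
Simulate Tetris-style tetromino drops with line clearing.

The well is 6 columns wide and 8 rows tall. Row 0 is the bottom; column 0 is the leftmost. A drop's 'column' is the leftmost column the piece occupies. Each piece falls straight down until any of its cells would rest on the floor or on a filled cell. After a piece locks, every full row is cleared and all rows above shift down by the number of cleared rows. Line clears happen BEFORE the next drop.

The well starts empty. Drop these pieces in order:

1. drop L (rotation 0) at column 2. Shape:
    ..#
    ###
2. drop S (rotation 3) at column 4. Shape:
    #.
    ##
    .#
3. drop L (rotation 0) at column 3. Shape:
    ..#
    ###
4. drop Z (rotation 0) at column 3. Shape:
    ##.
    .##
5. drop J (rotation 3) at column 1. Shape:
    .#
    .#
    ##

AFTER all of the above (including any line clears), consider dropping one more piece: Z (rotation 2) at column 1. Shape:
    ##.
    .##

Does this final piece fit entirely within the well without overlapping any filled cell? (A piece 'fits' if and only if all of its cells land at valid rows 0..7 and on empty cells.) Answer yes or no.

Answer: no

Derivation:
Drop 1: L rot0 at col 2 lands with bottom-row=0; cleared 0 line(s) (total 0); column heights now [0 0 1 1 2 0], max=2
Drop 2: S rot3 at col 4 lands with bottom-row=1; cleared 0 line(s) (total 0); column heights now [0 0 1 1 4 3], max=4
Drop 3: L rot0 at col 3 lands with bottom-row=4; cleared 0 line(s) (total 0); column heights now [0 0 1 5 5 6], max=6
Drop 4: Z rot0 at col 3 lands with bottom-row=6; cleared 0 line(s) (total 0); column heights now [0 0 1 8 8 7], max=8
Drop 5: J rot3 at col 1 lands with bottom-row=1; cleared 0 line(s) (total 0); column heights now [0 2 4 8 8 7], max=8
Test piece Z rot2 at col 1 (width 3): heights before test = [0 2 4 8 8 7]; fits = False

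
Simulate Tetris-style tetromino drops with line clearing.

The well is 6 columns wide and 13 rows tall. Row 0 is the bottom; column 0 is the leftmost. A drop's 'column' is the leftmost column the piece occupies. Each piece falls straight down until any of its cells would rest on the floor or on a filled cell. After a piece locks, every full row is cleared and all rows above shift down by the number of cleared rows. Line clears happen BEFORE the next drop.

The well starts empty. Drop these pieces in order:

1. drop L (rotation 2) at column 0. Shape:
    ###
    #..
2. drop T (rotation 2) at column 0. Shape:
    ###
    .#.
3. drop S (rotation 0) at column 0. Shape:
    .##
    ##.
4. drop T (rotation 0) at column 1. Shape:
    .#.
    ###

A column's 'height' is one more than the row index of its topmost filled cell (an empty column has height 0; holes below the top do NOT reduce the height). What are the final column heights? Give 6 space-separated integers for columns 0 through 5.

Answer: 5 7 8 7 0 0

Derivation:
Drop 1: L rot2 at col 0 lands with bottom-row=0; cleared 0 line(s) (total 0); column heights now [2 2 2 0 0 0], max=2
Drop 2: T rot2 at col 0 lands with bottom-row=2; cleared 0 line(s) (total 0); column heights now [4 4 4 0 0 0], max=4
Drop 3: S rot0 at col 0 lands with bottom-row=4; cleared 0 line(s) (total 0); column heights now [5 6 6 0 0 0], max=6
Drop 4: T rot0 at col 1 lands with bottom-row=6; cleared 0 line(s) (total 0); column heights now [5 7 8 7 0 0], max=8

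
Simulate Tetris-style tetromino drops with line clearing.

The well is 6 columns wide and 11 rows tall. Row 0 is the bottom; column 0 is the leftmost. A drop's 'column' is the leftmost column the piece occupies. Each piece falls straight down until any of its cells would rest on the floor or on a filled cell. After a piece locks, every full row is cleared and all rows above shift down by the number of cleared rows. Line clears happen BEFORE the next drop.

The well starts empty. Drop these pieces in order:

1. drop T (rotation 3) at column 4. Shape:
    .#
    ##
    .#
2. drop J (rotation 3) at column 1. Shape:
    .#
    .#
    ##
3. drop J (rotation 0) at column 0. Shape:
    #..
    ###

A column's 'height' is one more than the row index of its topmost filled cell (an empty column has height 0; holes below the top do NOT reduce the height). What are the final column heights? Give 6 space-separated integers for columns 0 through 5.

Drop 1: T rot3 at col 4 lands with bottom-row=0; cleared 0 line(s) (total 0); column heights now [0 0 0 0 2 3], max=3
Drop 2: J rot3 at col 1 lands with bottom-row=0; cleared 0 line(s) (total 0); column heights now [0 1 3 0 2 3], max=3
Drop 3: J rot0 at col 0 lands with bottom-row=3; cleared 0 line(s) (total 0); column heights now [5 4 4 0 2 3], max=5

Answer: 5 4 4 0 2 3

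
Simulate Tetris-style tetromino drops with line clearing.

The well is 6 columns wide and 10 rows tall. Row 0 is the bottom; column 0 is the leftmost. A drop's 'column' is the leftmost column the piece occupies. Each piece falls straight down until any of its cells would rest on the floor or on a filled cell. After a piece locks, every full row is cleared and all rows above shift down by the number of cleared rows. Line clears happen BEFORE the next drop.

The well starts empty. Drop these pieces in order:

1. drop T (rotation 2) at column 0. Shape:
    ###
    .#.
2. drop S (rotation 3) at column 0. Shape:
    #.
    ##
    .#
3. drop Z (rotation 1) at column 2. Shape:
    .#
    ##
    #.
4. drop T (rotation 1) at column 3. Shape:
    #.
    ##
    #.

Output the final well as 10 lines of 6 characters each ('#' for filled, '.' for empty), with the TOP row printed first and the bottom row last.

Drop 1: T rot2 at col 0 lands with bottom-row=0; cleared 0 line(s) (total 0); column heights now [2 2 2 0 0 0], max=2
Drop 2: S rot3 at col 0 lands with bottom-row=2; cleared 0 line(s) (total 0); column heights now [5 4 2 0 0 0], max=5
Drop 3: Z rot1 at col 2 lands with bottom-row=2; cleared 0 line(s) (total 0); column heights now [5 4 4 5 0 0], max=5
Drop 4: T rot1 at col 3 lands with bottom-row=5; cleared 0 line(s) (total 0); column heights now [5 4 4 8 7 0], max=8

Answer: ......
......
...#..
...##.
...#..
#..#..
####..
.##...
###...
.#....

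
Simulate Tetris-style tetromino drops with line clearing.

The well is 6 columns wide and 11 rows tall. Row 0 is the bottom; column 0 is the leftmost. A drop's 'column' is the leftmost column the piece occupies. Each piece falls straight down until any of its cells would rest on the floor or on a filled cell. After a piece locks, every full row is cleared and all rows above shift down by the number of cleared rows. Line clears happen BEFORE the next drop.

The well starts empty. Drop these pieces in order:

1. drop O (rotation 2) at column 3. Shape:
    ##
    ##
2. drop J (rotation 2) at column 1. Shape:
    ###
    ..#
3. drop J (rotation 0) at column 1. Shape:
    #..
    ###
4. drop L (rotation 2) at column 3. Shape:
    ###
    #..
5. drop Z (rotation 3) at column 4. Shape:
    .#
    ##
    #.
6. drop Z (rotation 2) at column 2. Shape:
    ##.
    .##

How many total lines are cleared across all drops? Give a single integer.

Drop 1: O rot2 at col 3 lands with bottom-row=0; cleared 0 line(s) (total 0); column heights now [0 0 0 2 2 0], max=2
Drop 2: J rot2 at col 1 lands with bottom-row=2; cleared 0 line(s) (total 0); column heights now [0 4 4 4 2 0], max=4
Drop 3: J rot0 at col 1 lands with bottom-row=4; cleared 0 line(s) (total 0); column heights now [0 6 5 5 2 0], max=6
Drop 4: L rot2 at col 3 lands with bottom-row=5; cleared 0 line(s) (total 0); column heights now [0 6 5 7 7 7], max=7
Drop 5: Z rot3 at col 4 lands with bottom-row=7; cleared 0 line(s) (total 0); column heights now [0 6 5 7 9 10], max=10
Drop 6: Z rot2 at col 2 lands with bottom-row=9; cleared 0 line(s) (total 0); column heights now [0 6 11 11 10 10], max=11

Answer: 0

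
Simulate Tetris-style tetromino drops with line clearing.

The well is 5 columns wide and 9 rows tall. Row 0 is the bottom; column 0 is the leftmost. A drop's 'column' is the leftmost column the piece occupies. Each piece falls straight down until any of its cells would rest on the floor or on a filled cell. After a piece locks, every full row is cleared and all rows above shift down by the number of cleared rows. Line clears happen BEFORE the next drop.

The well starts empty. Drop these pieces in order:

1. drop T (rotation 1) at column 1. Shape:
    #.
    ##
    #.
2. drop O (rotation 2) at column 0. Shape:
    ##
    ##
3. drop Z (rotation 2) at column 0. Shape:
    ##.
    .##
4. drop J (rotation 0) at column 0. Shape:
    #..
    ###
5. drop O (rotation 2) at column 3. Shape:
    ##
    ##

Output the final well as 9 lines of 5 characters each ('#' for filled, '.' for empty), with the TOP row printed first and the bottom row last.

Drop 1: T rot1 at col 1 lands with bottom-row=0; cleared 0 line(s) (total 0); column heights now [0 3 2 0 0], max=3
Drop 2: O rot2 at col 0 lands with bottom-row=3; cleared 0 line(s) (total 0); column heights now [5 5 2 0 0], max=5
Drop 3: Z rot2 at col 0 lands with bottom-row=5; cleared 0 line(s) (total 0); column heights now [7 7 6 0 0], max=7
Drop 4: J rot0 at col 0 lands with bottom-row=7; cleared 0 line(s) (total 0); column heights now [9 8 8 0 0], max=9
Drop 5: O rot2 at col 3 lands with bottom-row=0; cleared 0 line(s) (total 0); column heights now [9 8 8 2 2], max=9

Answer: #....
###..
##...
.##..
##...
##...
.#...
.####
.#.##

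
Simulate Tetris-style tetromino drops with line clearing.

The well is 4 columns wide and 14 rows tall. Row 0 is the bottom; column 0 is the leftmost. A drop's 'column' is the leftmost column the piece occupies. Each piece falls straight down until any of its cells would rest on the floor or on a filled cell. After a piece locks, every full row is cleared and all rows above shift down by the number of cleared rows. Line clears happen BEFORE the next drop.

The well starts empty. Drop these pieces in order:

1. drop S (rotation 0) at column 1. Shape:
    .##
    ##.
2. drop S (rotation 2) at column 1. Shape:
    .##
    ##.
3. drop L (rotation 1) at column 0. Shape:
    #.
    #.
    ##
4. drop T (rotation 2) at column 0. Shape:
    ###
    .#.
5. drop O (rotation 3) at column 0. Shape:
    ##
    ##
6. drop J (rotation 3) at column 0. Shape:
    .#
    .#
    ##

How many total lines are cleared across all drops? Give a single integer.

Answer: 1

Derivation:
Drop 1: S rot0 at col 1 lands with bottom-row=0; cleared 0 line(s) (total 0); column heights now [0 1 2 2], max=2
Drop 2: S rot2 at col 1 lands with bottom-row=2; cleared 0 line(s) (total 0); column heights now [0 3 4 4], max=4
Drop 3: L rot1 at col 0 lands with bottom-row=3; cleared 1 line(s) (total 1); column heights now [5 3 3 2], max=5
Drop 4: T rot2 at col 0 lands with bottom-row=4; cleared 0 line(s) (total 1); column heights now [6 6 6 2], max=6
Drop 5: O rot3 at col 0 lands with bottom-row=6; cleared 0 line(s) (total 1); column heights now [8 8 6 2], max=8
Drop 6: J rot3 at col 0 lands with bottom-row=8; cleared 0 line(s) (total 1); column heights now [9 11 6 2], max=11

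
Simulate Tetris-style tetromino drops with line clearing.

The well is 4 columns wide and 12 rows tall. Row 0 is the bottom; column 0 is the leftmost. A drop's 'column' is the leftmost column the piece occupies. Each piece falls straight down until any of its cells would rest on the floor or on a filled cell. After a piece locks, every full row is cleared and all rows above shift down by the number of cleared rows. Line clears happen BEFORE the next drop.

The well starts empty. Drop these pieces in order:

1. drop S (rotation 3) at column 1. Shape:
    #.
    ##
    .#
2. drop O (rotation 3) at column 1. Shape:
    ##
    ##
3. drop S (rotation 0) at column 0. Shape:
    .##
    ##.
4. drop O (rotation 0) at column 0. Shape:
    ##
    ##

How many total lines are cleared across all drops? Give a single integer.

Drop 1: S rot3 at col 1 lands with bottom-row=0; cleared 0 line(s) (total 0); column heights now [0 3 2 0], max=3
Drop 2: O rot3 at col 1 lands with bottom-row=3; cleared 0 line(s) (total 0); column heights now [0 5 5 0], max=5
Drop 3: S rot0 at col 0 lands with bottom-row=5; cleared 0 line(s) (total 0); column heights now [6 7 7 0], max=7
Drop 4: O rot0 at col 0 lands with bottom-row=7; cleared 0 line(s) (total 0); column heights now [9 9 7 0], max=9

Answer: 0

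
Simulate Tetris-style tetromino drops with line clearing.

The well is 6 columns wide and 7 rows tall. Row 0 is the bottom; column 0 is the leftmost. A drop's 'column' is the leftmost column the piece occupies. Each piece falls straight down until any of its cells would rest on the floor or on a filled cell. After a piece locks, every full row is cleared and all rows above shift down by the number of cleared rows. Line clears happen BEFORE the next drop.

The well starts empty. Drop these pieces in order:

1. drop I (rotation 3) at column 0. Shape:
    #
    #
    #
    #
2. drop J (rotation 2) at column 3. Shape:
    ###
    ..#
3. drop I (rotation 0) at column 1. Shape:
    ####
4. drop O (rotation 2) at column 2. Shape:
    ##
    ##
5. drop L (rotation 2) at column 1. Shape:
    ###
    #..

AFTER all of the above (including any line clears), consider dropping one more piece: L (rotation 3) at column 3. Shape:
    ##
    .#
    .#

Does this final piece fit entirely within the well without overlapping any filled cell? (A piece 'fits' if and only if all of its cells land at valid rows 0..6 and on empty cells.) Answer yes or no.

Answer: yes

Derivation:
Drop 1: I rot3 at col 0 lands with bottom-row=0; cleared 0 line(s) (total 0); column heights now [4 0 0 0 0 0], max=4
Drop 2: J rot2 at col 3 lands with bottom-row=0; cleared 0 line(s) (total 0); column heights now [4 0 0 2 2 2], max=4
Drop 3: I rot0 at col 1 lands with bottom-row=2; cleared 0 line(s) (total 0); column heights now [4 3 3 3 3 2], max=4
Drop 4: O rot2 at col 2 lands with bottom-row=3; cleared 0 line(s) (total 0); column heights now [4 3 5 5 3 2], max=5
Drop 5: L rot2 at col 1 lands with bottom-row=4; cleared 0 line(s) (total 0); column heights now [4 6 6 6 3 2], max=6
Test piece L rot3 at col 3 (width 2): heights before test = [4 6 6 6 3 2]; fits = True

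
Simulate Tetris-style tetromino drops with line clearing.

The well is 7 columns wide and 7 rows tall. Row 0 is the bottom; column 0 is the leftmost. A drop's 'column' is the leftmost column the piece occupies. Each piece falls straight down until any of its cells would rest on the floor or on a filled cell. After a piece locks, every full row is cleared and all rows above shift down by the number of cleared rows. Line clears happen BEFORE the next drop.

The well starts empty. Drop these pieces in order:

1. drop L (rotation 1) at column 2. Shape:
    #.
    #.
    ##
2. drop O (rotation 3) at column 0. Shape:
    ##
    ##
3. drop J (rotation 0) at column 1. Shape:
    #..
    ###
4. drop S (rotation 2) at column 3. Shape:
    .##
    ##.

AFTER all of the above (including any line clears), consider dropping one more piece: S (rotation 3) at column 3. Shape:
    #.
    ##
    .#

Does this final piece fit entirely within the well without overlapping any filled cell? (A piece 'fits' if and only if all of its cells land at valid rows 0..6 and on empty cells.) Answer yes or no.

Drop 1: L rot1 at col 2 lands with bottom-row=0; cleared 0 line(s) (total 0); column heights now [0 0 3 1 0 0 0], max=3
Drop 2: O rot3 at col 0 lands with bottom-row=0; cleared 0 line(s) (total 0); column heights now [2 2 3 1 0 0 0], max=3
Drop 3: J rot0 at col 1 lands with bottom-row=3; cleared 0 line(s) (total 0); column heights now [2 5 4 4 0 0 0], max=5
Drop 4: S rot2 at col 3 lands with bottom-row=4; cleared 0 line(s) (total 0); column heights now [2 5 4 5 6 6 0], max=6
Test piece S rot3 at col 3 (width 2): heights before test = [2 5 4 5 6 6 0]; fits = False

Answer: no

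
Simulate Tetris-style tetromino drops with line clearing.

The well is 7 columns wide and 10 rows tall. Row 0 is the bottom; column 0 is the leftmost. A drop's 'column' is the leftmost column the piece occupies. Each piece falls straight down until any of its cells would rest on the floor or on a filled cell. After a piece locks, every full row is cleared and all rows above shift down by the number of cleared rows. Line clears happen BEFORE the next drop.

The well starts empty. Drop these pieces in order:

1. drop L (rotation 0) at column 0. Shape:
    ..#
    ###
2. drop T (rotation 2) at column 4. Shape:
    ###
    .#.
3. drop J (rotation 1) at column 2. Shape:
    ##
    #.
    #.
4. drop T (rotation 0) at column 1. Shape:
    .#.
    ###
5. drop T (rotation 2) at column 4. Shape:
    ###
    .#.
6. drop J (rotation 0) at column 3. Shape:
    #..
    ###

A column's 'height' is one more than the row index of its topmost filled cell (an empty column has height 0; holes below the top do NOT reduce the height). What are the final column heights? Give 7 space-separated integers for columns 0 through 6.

Drop 1: L rot0 at col 0 lands with bottom-row=0; cleared 0 line(s) (total 0); column heights now [1 1 2 0 0 0 0], max=2
Drop 2: T rot2 at col 4 lands with bottom-row=0; cleared 0 line(s) (total 0); column heights now [1 1 2 0 2 2 2], max=2
Drop 3: J rot1 at col 2 lands with bottom-row=2; cleared 0 line(s) (total 0); column heights now [1 1 5 5 2 2 2], max=5
Drop 4: T rot0 at col 1 lands with bottom-row=5; cleared 0 line(s) (total 0); column heights now [1 6 7 6 2 2 2], max=7
Drop 5: T rot2 at col 4 lands with bottom-row=2; cleared 0 line(s) (total 0); column heights now [1 6 7 6 4 4 4], max=7
Drop 6: J rot0 at col 3 lands with bottom-row=6; cleared 0 line(s) (total 0); column heights now [1 6 7 8 7 7 4], max=8

Answer: 1 6 7 8 7 7 4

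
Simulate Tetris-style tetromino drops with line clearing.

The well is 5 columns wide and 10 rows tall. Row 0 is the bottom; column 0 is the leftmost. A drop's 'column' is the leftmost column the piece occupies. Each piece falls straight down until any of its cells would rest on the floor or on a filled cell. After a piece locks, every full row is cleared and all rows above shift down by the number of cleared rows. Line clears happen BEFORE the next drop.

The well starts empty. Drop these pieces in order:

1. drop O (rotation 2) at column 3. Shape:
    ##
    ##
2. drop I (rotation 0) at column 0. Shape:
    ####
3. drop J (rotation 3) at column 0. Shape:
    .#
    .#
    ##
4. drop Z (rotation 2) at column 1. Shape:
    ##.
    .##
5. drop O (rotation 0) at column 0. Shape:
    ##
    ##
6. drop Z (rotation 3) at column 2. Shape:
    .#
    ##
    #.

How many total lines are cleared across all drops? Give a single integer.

Answer: 0

Derivation:
Drop 1: O rot2 at col 3 lands with bottom-row=0; cleared 0 line(s) (total 0); column heights now [0 0 0 2 2], max=2
Drop 2: I rot0 at col 0 lands with bottom-row=2; cleared 0 line(s) (total 0); column heights now [3 3 3 3 2], max=3
Drop 3: J rot3 at col 0 lands with bottom-row=3; cleared 0 line(s) (total 0); column heights now [4 6 3 3 2], max=6
Drop 4: Z rot2 at col 1 lands with bottom-row=5; cleared 0 line(s) (total 0); column heights now [4 7 7 6 2], max=7
Drop 5: O rot0 at col 0 lands with bottom-row=7; cleared 0 line(s) (total 0); column heights now [9 9 7 6 2], max=9
Drop 6: Z rot3 at col 2 lands with bottom-row=7; cleared 0 line(s) (total 0); column heights now [9 9 9 10 2], max=10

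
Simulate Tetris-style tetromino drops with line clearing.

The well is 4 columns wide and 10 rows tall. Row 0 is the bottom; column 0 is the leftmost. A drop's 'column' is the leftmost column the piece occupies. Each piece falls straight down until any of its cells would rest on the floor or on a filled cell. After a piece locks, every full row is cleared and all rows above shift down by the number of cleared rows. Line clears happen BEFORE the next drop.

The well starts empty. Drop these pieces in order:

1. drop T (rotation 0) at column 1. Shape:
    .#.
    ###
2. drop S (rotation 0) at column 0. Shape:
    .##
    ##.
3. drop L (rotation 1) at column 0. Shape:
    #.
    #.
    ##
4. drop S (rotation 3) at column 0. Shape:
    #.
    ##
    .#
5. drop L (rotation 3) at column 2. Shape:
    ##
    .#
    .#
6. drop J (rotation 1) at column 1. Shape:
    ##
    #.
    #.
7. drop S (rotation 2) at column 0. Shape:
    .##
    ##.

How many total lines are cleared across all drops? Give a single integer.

Drop 1: T rot0 at col 1 lands with bottom-row=0; cleared 0 line(s) (total 0); column heights now [0 1 2 1], max=2
Drop 2: S rot0 at col 0 lands with bottom-row=1; cleared 0 line(s) (total 0); column heights now [2 3 3 1], max=3
Drop 3: L rot1 at col 0 lands with bottom-row=3; cleared 0 line(s) (total 0); column heights now [6 4 3 1], max=6
Drop 4: S rot3 at col 0 lands with bottom-row=5; cleared 0 line(s) (total 0); column heights now [8 7 3 1], max=8
Drop 5: L rot3 at col 2 lands with bottom-row=1; cleared 2 line(s) (total 2); column heights now [6 5 2 2], max=6
Drop 6: J rot1 at col 1 lands with bottom-row=5; cleared 0 line(s) (total 2); column heights now [6 8 8 2], max=8
Drop 7: S rot2 at col 0 lands with bottom-row=8; cleared 0 line(s) (total 2); column heights now [9 10 10 2], max=10

Answer: 2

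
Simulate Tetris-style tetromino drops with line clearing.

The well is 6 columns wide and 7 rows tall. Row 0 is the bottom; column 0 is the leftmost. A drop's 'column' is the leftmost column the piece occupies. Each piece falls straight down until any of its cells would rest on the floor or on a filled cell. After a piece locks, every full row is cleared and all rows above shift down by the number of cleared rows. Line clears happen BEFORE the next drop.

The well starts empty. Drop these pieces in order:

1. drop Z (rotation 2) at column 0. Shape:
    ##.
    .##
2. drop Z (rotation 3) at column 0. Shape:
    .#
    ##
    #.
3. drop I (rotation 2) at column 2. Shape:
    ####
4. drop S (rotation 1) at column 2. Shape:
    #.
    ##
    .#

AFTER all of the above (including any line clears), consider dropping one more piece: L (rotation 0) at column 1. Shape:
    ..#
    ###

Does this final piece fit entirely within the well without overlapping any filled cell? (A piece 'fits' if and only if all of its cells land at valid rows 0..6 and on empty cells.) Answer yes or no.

Drop 1: Z rot2 at col 0 lands with bottom-row=0; cleared 0 line(s) (total 0); column heights now [2 2 1 0 0 0], max=2
Drop 2: Z rot3 at col 0 lands with bottom-row=2; cleared 0 line(s) (total 0); column heights now [4 5 1 0 0 0], max=5
Drop 3: I rot2 at col 2 lands with bottom-row=1; cleared 1 line(s) (total 1); column heights now [3 4 1 0 0 0], max=4
Drop 4: S rot1 at col 2 lands with bottom-row=0; cleared 0 line(s) (total 1); column heights now [3 4 3 2 0 0], max=4
Test piece L rot0 at col 1 (width 3): heights before test = [3 4 3 2 0 0]; fits = True

Answer: yes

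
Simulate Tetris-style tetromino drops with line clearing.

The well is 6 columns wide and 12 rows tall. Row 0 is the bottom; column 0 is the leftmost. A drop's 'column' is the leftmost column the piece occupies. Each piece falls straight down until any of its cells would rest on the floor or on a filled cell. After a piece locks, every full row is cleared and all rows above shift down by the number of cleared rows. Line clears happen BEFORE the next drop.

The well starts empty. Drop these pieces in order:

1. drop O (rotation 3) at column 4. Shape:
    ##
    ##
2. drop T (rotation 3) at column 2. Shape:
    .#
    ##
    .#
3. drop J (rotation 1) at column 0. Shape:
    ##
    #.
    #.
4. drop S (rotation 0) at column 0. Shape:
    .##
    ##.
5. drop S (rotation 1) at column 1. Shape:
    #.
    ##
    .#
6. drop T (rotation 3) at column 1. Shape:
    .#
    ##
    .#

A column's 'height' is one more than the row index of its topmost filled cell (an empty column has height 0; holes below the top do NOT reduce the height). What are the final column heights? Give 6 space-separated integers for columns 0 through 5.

Answer: 4 9 10 3 2 2

Derivation:
Drop 1: O rot3 at col 4 lands with bottom-row=0; cleared 0 line(s) (total 0); column heights now [0 0 0 0 2 2], max=2
Drop 2: T rot3 at col 2 lands with bottom-row=0; cleared 0 line(s) (total 0); column heights now [0 0 2 3 2 2], max=3
Drop 3: J rot1 at col 0 lands with bottom-row=0; cleared 0 line(s) (total 0); column heights now [3 3 2 3 2 2], max=3
Drop 4: S rot0 at col 0 lands with bottom-row=3; cleared 0 line(s) (total 0); column heights now [4 5 5 3 2 2], max=5
Drop 5: S rot1 at col 1 lands with bottom-row=5; cleared 0 line(s) (total 0); column heights now [4 8 7 3 2 2], max=8
Drop 6: T rot3 at col 1 lands with bottom-row=7; cleared 0 line(s) (total 0); column heights now [4 9 10 3 2 2], max=10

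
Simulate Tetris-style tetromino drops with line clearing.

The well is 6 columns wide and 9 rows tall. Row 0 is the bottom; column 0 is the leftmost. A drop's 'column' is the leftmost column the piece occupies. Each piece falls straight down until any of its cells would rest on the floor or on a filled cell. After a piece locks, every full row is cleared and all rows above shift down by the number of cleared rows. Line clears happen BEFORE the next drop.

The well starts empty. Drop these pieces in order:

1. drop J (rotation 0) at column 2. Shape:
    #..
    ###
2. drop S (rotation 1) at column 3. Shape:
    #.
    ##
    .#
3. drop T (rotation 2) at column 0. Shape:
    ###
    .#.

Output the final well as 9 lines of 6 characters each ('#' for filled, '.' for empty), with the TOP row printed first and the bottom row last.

Answer: ......
......
......
......
......
...#..
#####.
.##.#.
..###.

Derivation:
Drop 1: J rot0 at col 2 lands with bottom-row=0; cleared 0 line(s) (total 0); column heights now [0 0 2 1 1 0], max=2
Drop 2: S rot1 at col 3 lands with bottom-row=1; cleared 0 line(s) (total 0); column heights now [0 0 2 4 3 0], max=4
Drop 3: T rot2 at col 0 lands with bottom-row=1; cleared 0 line(s) (total 0); column heights now [3 3 3 4 3 0], max=4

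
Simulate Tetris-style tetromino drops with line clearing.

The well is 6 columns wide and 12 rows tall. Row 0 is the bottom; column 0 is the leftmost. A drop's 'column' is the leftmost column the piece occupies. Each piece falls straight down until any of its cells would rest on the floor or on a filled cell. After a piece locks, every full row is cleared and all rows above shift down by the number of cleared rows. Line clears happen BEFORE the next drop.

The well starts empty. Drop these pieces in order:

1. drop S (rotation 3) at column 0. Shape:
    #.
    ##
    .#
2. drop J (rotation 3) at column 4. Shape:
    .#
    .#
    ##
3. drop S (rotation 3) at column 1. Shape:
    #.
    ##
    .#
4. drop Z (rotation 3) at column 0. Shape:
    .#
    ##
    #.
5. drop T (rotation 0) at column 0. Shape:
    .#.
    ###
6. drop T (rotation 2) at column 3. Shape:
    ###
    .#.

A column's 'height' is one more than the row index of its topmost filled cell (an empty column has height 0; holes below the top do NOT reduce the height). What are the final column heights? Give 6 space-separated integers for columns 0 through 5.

Answer: 7 8 7 4 4 4

Derivation:
Drop 1: S rot3 at col 0 lands with bottom-row=0; cleared 0 line(s) (total 0); column heights now [3 2 0 0 0 0], max=3
Drop 2: J rot3 at col 4 lands with bottom-row=0; cleared 0 line(s) (total 0); column heights now [3 2 0 0 1 3], max=3
Drop 3: S rot3 at col 1 lands with bottom-row=1; cleared 0 line(s) (total 0); column heights now [3 4 3 0 1 3], max=4
Drop 4: Z rot3 at col 0 lands with bottom-row=3; cleared 0 line(s) (total 0); column heights now [5 6 3 0 1 3], max=6
Drop 5: T rot0 at col 0 lands with bottom-row=6; cleared 0 line(s) (total 0); column heights now [7 8 7 0 1 3], max=8
Drop 6: T rot2 at col 3 lands with bottom-row=2; cleared 0 line(s) (total 0); column heights now [7 8 7 4 4 4], max=8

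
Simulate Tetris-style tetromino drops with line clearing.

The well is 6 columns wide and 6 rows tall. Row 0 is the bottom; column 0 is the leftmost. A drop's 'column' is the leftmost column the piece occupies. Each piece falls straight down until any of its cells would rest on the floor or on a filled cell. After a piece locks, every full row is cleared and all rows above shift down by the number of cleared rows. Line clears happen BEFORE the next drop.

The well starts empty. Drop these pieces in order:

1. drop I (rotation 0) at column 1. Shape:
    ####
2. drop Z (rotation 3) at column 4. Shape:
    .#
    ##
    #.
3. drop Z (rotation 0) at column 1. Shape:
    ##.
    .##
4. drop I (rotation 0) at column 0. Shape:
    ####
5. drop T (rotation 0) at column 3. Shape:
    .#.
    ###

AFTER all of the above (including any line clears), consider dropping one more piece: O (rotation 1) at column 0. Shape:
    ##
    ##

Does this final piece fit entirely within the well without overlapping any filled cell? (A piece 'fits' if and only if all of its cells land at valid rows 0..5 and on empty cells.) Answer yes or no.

Drop 1: I rot0 at col 1 lands with bottom-row=0; cleared 0 line(s) (total 0); column heights now [0 1 1 1 1 0], max=1
Drop 2: Z rot3 at col 4 lands with bottom-row=1; cleared 0 line(s) (total 0); column heights now [0 1 1 1 3 4], max=4
Drop 3: Z rot0 at col 1 lands with bottom-row=1; cleared 0 line(s) (total 0); column heights now [0 3 3 2 3 4], max=4
Drop 4: I rot0 at col 0 lands with bottom-row=3; cleared 0 line(s) (total 0); column heights now [4 4 4 4 3 4], max=4
Drop 5: T rot0 at col 3 lands with bottom-row=4; cleared 0 line(s) (total 0); column heights now [4 4 4 5 6 5], max=6
Test piece O rot1 at col 0 (width 2): heights before test = [4 4 4 5 6 5]; fits = True

Answer: yes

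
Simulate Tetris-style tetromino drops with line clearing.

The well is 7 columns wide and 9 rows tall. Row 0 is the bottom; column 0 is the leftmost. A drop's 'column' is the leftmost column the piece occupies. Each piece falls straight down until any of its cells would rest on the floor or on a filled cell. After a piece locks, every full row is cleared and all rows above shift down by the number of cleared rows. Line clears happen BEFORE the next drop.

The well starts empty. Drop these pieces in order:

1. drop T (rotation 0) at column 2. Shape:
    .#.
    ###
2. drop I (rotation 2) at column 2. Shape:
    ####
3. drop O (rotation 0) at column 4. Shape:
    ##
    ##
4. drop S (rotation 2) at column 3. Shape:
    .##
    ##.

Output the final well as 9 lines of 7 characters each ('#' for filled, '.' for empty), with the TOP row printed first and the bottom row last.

Drop 1: T rot0 at col 2 lands with bottom-row=0; cleared 0 line(s) (total 0); column heights now [0 0 1 2 1 0 0], max=2
Drop 2: I rot2 at col 2 lands with bottom-row=2; cleared 0 line(s) (total 0); column heights now [0 0 3 3 3 3 0], max=3
Drop 3: O rot0 at col 4 lands with bottom-row=3; cleared 0 line(s) (total 0); column heights now [0 0 3 3 5 5 0], max=5
Drop 4: S rot2 at col 3 lands with bottom-row=5; cleared 0 line(s) (total 0); column heights now [0 0 3 6 7 7 0], max=7

Answer: .......
.......
....##.
...##..
....##.
....##.
..####.
...#...
..###..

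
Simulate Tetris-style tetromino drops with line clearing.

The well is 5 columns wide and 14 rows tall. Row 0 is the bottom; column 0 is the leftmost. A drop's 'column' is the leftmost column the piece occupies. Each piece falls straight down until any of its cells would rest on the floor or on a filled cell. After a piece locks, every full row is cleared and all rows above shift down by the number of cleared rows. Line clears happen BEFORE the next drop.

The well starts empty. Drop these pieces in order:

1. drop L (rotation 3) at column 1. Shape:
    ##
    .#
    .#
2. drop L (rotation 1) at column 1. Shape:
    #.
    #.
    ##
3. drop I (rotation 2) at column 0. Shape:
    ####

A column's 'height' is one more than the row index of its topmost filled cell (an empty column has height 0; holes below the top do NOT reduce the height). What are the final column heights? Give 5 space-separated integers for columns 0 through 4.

Answer: 7 7 7 7 0

Derivation:
Drop 1: L rot3 at col 1 lands with bottom-row=0; cleared 0 line(s) (total 0); column heights now [0 3 3 0 0], max=3
Drop 2: L rot1 at col 1 lands with bottom-row=3; cleared 0 line(s) (total 0); column heights now [0 6 4 0 0], max=6
Drop 3: I rot2 at col 0 lands with bottom-row=6; cleared 0 line(s) (total 0); column heights now [7 7 7 7 0], max=7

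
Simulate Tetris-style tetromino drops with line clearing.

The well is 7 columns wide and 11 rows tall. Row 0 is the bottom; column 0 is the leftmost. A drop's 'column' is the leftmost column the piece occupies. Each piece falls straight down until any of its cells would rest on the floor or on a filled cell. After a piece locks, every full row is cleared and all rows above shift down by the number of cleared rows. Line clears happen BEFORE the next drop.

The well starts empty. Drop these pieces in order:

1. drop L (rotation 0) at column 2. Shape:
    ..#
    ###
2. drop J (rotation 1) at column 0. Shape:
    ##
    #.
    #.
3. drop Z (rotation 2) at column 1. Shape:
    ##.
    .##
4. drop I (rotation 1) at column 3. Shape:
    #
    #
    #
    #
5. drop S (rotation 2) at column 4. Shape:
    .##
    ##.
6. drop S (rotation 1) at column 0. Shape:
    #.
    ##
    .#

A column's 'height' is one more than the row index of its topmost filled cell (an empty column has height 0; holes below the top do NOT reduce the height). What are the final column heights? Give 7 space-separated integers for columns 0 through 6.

Drop 1: L rot0 at col 2 lands with bottom-row=0; cleared 0 line(s) (total 0); column heights now [0 0 1 1 2 0 0], max=2
Drop 2: J rot1 at col 0 lands with bottom-row=0; cleared 0 line(s) (total 0); column heights now [3 3 1 1 2 0 0], max=3
Drop 3: Z rot2 at col 1 lands with bottom-row=2; cleared 0 line(s) (total 0); column heights now [3 4 4 3 2 0 0], max=4
Drop 4: I rot1 at col 3 lands with bottom-row=3; cleared 0 line(s) (total 0); column heights now [3 4 4 7 2 0 0], max=7
Drop 5: S rot2 at col 4 lands with bottom-row=2; cleared 0 line(s) (total 0); column heights now [3 4 4 7 3 4 4], max=7
Drop 6: S rot1 at col 0 lands with bottom-row=4; cleared 0 line(s) (total 0); column heights now [7 6 4 7 3 4 4], max=7

Answer: 7 6 4 7 3 4 4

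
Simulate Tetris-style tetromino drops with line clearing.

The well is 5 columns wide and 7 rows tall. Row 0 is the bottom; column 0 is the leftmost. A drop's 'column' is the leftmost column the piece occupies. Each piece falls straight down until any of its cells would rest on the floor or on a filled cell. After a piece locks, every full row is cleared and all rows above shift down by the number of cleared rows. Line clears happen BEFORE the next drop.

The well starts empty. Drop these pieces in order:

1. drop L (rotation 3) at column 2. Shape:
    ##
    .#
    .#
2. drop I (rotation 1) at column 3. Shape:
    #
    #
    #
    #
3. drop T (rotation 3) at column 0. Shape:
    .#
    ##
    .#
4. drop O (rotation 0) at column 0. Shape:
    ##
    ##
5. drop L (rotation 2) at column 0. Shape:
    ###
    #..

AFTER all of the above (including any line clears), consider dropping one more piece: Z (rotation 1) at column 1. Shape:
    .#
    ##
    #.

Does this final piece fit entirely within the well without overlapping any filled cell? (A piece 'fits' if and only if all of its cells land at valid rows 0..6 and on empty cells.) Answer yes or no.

Drop 1: L rot3 at col 2 lands with bottom-row=0; cleared 0 line(s) (total 0); column heights now [0 0 3 3 0], max=3
Drop 2: I rot1 at col 3 lands with bottom-row=3; cleared 0 line(s) (total 0); column heights now [0 0 3 7 0], max=7
Drop 3: T rot3 at col 0 lands with bottom-row=0; cleared 0 line(s) (total 0); column heights now [2 3 3 7 0], max=7
Drop 4: O rot0 at col 0 lands with bottom-row=3; cleared 0 line(s) (total 0); column heights now [5 5 3 7 0], max=7
Drop 5: L rot2 at col 0 lands with bottom-row=5; cleared 0 line(s) (total 0); column heights now [7 7 7 7 0], max=7
Test piece Z rot1 at col 1 (width 2): heights before test = [7 7 7 7 0]; fits = False

Answer: no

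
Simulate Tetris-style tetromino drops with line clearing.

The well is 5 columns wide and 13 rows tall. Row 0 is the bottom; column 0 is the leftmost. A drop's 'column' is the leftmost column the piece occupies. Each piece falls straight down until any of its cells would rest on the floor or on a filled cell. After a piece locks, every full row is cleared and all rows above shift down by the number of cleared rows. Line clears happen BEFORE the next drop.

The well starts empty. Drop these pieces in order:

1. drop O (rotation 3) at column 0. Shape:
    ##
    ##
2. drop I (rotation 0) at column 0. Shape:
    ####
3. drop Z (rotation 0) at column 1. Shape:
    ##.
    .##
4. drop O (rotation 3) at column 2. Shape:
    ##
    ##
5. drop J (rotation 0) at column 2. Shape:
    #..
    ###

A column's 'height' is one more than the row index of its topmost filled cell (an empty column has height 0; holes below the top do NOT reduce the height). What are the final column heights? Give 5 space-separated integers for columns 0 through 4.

Answer: 3 5 9 8 8

Derivation:
Drop 1: O rot3 at col 0 lands with bottom-row=0; cleared 0 line(s) (total 0); column heights now [2 2 0 0 0], max=2
Drop 2: I rot0 at col 0 lands with bottom-row=2; cleared 0 line(s) (total 0); column heights now [3 3 3 3 0], max=3
Drop 3: Z rot0 at col 1 lands with bottom-row=3; cleared 0 line(s) (total 0); column heights now [3 5 5 4 0], max=5
Drop 4: O rot3 at col 2 lands with bottom-row=5; cleared 0 line(s) (total 0); column heights now [3 5 7 7 0], max=7
Drop 5: J rot0 at col 2 lands with bottom-row=7; cleared 0 line(s) (total 0); column heights now [3 5 9 8 8], max=9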